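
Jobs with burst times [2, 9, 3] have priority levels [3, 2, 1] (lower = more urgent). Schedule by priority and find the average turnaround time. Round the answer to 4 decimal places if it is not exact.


Sort by priority (ascending = highest first):
Order: [(1, 3), (2, 9), (3, 2)]
Completion times:
  Priority 1, burst=3, C=3
  Priority 2, burst=9, C=12
  Priority 3, burst=2, C=14
Average turnaround = 29/3 = 9.6667

9.6667


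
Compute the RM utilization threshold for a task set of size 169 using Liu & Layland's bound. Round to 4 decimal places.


Compute 2^(1/169) = 1.0041098851
Subtract 1: 1.0041098851 - 1 = 0.0041098851
Multiply by n: 169 * 0.0041098851 = 0.6945705819
Round to 4 dp: 0.6946

0.6946


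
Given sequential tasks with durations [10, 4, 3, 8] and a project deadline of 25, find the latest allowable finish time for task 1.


LF(activity 1) = deadline - sum of successor durations
Successors: activities 2 through 4 with durations [4, 3, 8]
Sum of successor durations = 15
LF = 25 - 15 = 10

10


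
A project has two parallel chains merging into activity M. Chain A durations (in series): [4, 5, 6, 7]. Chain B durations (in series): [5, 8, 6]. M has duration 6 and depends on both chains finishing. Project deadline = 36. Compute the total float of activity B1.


Forward pass: ES(B1) = sum of predecessors on chain B = 0
EF = ES + duration = 0 + 5 = 5
Backward pass: LF(M) = deadline = 36; LS(M) = 36 - 6 = 30
LF(B1) = LS(M) - sum(successors on chain B) = 30 - 14 = 16
LS = LF - duration = 16 - 5 = 11
Total float = LS - ES = 11 - 0 = 11

11


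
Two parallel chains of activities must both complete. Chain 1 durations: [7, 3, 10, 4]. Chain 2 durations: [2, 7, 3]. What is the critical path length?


Path A total = 7 + 3 + 10 + 4 = 24
Path B total = 2 + 7 + 3 = 12
Critical path = longest path = max(24, 12) = 24

24


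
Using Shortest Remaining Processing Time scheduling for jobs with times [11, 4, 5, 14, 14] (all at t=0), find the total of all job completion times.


Since all jobs arrive at t=0, SRPT equals SPT ordering.
SPT order: [4, 5, 11, 14, 14]
Completion times:
  Job 1: p=4, C=4
  Job 2: p=5, C=9
  Job 3: p=11, C=20
  Job 4: p=14, C=34
  Job 5: p=14, C=48
Total completion time = 4 + 9 + 20 + 34 + 48 = 115

115


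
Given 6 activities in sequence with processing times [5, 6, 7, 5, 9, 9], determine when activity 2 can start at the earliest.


Activity 2 starts after activities 1 through 1 complete.
Predecessor durations: [5]
ES = 5 = 5

5


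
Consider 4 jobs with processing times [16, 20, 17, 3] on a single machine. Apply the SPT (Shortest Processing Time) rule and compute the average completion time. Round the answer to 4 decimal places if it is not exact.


Sort jobs by processing time (SPT order): [3, 16, 17, 20]
Compute completion times sequentially:
  Job 1: processing = 3, completes at 3
  Job 2: processing = 16, completes at 19
  Job 3: processing = 17, completes at 36
  Job 4: processing = 20, completes at 56
Sum of completion times = 114
Average completion time = 114/4 = 28.5

28.5


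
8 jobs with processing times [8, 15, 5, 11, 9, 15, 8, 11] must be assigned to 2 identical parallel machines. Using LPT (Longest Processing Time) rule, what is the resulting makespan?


Sort jobs in decreasing order (LPT): [15, 15, 11, 11, 9, 8, 8, 5]
Assign each job to the least loaded machine:
  Machine 1: jobs [15, 11, 9, 5], load = 40
  Machine 2: jobs [15, 11, 8, 8], load = 42
Makespan = max load = 42

42


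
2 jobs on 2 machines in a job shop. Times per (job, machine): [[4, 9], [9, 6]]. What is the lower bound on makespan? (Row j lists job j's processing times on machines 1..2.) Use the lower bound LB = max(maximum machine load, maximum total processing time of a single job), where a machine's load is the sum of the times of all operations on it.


Machine loads:
  Machine 1: 4 + 9 = 13
  Machine 2: 9 + 6 = 15
Max machine load = 15
Job totals:
  Job 1: 13
  Job 2: 15
Max job total = 15
Lower bound = max(15, 15) = 15

15


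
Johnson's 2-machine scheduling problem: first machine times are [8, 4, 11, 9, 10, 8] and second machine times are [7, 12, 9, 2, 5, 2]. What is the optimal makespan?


Apply Johnson's rule:
  Group 1 (a <= b): [(2, 4, 12)]
  Group 2 (a > b): [(3, 11, 9), (1, 8, 7), (5, 10, 5), (4, 9, 2), (6, 8, 2)]
Optimal job order: [2, 3, 1, 5, 4, 6]
Schedule:
  Job 2: M1 done at 4, M2 done at 16
  Job 3: M1 done at 15, M2 done at 25
  Job 1: M1 done at 23, M2 done at 32
  Job 5: M1 done at 33, M2 done at 38
  Job 4: M1 done at 42, M2 done at 44
  Job 6: M1 done at 50, M2 done at 52
Makespan = 52

52


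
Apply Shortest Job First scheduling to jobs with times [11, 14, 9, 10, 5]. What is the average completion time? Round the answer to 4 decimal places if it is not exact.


SJF order (ascending): [5, 9, 10, 11, 14]
Completion times:
  Job 1: burst=5, C=5
  Job 2: burst=9, C=14
  Job 3: burst=10, C=24
  Job 4: burst=11, C=35
  Job 5: burst=14, C=49
Average completion = 127/5 = 25.4

25.4


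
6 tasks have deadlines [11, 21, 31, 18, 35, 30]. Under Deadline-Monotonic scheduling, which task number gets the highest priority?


Sort tasks by relative deadline (ascending):
  Task 1: deadline = 11
  Task 4: deadline = 18
  Task 2: deadline = 21
  Task 6: deadline = 30
  Task 3: deadline = 31
  Task 5: deadline = 35
Priority order (highest first): [1, 4, 2, 6, 3, 5]
Highest priority task = 1

1


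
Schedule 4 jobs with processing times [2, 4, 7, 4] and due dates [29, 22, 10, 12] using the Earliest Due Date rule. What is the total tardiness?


Sort by due date (EDD order): [(7, 10), (4, 12), (4, 22), (2, 29)]
Compute completion times and tardiness:
  Job 1: p=7, d=10, C=7, tardiness=max(0,7-10)=0
  Job 2: p=4, d=12, C=11, tardiness=max(0,11-12)=0
  Job 3: p=4, d=22, C=15, tardiness=max(0,15-22)=0
  Job 4: p=2, d=29, C=17, tardiness=max(0,17-29)=0
Total tardiness = 0

0


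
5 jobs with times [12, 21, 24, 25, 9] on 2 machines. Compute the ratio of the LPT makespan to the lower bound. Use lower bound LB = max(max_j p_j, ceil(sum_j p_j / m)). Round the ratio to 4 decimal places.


LPT order: [25, 24, 21, 12, 9]
Machine loads after assignment: [46, 45]
LPT makespan = 46
Lower bound = max(max_job, ceil(total/2)) = max(25, 46) = 46
Ratio = 46 / 46 = 1.0

1.0


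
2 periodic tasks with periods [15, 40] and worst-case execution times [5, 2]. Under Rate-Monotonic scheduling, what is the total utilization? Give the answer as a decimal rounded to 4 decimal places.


Compute individual utilizations (exact fractions):
  Task 1: C/T = 5/15 = 1/3 (approx. 0.3333)
  Task 2: C/T = 2/40 = 1/20 (approx. 0.05)
Total utilization U = 1/3 + 1/20 = 23/60
Rounded to 4 decimal places: U = 0.3833
RM (Liu & Layland) bound for 2 tasks = 0.828427; compare with U = 23/60 (approx. 0.383333)
U <= bound, so schedulable by RM sufficient condition.

0.3833


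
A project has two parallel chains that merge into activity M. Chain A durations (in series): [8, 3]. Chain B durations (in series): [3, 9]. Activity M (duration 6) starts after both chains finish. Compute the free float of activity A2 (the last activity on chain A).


ES(A2) = sum of predecessors on chain A = 8
EF(A2) = ES + duration = 8 + 3 = 11
Successor of A2 is M. ES(M) = max(sum(A), sum(B)) = max(11, 12) = 12
Free float = ES(successor) - EF(current) = 12 - 11 = 1

1


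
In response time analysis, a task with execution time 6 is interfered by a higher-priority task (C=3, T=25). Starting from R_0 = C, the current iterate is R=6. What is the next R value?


R_next = C + ceil(R_prev / T_hp) * C_hp
ceil(6 / 25) = ceil(0.24) = 1
Interference = 1 * 3 = 3
R_next = 6 + 3 = 9

9


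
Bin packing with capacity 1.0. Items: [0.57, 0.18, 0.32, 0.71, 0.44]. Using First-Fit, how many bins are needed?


Place items sequentially using First-Fit:
  Item 0.57 -> new Bin 1
  Item 0.18 -> Bin 1 (now 0.75)
  Item 0.32 -> new Bin 2
  Item 0.71 -> new Bin 3
  Item 0.44 -> Bin 2 (now 0.76)
Total bins used = 3

3


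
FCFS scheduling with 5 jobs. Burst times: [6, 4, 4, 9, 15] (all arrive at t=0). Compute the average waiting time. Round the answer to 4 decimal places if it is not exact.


FCFS order (as given): [6, 4, 4, 9, 15]
Waiting times:
  Job 1: wait = 0
  Job 2: wait = 6
  Job 3: wait = 10
  Job 4: wait = 14
  Job 5: wait = 23
Sum of waiting times = 53
Average waiting time = 53/5 = 10.6

10.6


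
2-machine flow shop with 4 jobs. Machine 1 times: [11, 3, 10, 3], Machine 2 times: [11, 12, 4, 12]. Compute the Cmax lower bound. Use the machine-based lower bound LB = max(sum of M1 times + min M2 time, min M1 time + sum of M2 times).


LB1 = sum(M1 times) + min(M2 times) = 27 + 4 = 31
LB2 = min(M1 times) + sum(M2 times) = 3 + 39 = 42
Lower bound = max(LB1, LB2) = max(31, 42) = 42

42


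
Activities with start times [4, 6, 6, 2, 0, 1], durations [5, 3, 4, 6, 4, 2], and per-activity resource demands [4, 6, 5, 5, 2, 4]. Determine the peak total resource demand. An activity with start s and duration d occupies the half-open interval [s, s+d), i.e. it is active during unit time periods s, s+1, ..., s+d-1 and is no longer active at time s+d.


Each activity i is active on [start_i, start_i + duration_i).
Compute total resource usage per time slot:
  t=0: active resources = [2], total = 2
  t=1: active resources = [2, 4], total = 6
  t=2: active resources = [5, 2, 4], total = 11
  t=3: active resources = [5, 2], total = 7
  t=4: active resources = [4, 5], total = 9
  t=5: active resources = [4, 5], total = 9
  t=6: active resources = [4, 6, 5, 5], total = 20
  t=7: active resources = [4, 6, 5, 5], total = 20
  t=8: active resources = [4, 6, 5], total = 15
  t=9: active resources = [5], total = 5
Peak resource demand = 20

20


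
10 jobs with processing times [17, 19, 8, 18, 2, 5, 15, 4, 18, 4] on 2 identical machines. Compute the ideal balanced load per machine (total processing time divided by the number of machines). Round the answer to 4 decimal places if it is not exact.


Total processing time = 17 + 19 + 8 + 18 + 2 + 5 + 15 + 4 + 18 + 4 = 110
Number of machines = 2
Ideal balanced load = 110 / 2 = 55.0

55.0


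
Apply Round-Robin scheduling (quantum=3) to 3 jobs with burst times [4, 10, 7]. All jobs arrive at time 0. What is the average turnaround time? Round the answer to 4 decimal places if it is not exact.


Time quantum = 3
Execution trace:
  J1 runs 3 units, time = 3
  J2 runs 3 units, time = 6
  J3 runs 3 units, time = 9
  J1 runs 1 units, time = 10
  J2 runs 3 units, time = 13
  J3 runs 3 units, time = 16
  J2 runs 3 units, time = 19
  J3 runs 1 units, time = 20
  J2 runs 1 units, time = 21
Finish times: [10, 21, 20]
Average turnaround = 51/3 = 17.0

17.0


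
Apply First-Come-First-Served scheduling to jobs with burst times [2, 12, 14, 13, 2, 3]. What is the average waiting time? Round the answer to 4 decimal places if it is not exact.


FCFS order (as given): [2, 12, 14, 13, 2, 3]
Waiting times:
  Job 1: wait = 0
  Job 2: wait = 2
  Job 3: wait = 14
  Job 4: wait = 28
  Job 5: wait = 41
  Job 6: wait = 43
Sum of waiting times = 128
Average waiting time = 128/6 = 21.3333

21.3333


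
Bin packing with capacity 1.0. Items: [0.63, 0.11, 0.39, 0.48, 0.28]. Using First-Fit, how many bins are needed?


Place items sequentially using First-Fit:
  Item 0.63 -> new Bin 1
  Item 0.11 -> Bin 1 (now 0.74)
  Item 0.39 -> new Bin 2
  Item 0.48 -> Bin 2 (now 0.87)
  Item 0.28 -> new Bin 3
Total bins used = 3

3


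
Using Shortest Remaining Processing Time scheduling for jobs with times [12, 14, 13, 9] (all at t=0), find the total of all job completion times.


Since all jobs arrive at t=0, SRPT equals SPT ordering.
SPT order: [9, 12, 13, 14]
Completion times:
  Job 1: p=9, C=9
  Job 2: p=12, C=21
  Job 3: p=13, C=34
  Job 4: p=14, C=48
Total completion time = 9 + 21 + 34 + 48 = 112

112


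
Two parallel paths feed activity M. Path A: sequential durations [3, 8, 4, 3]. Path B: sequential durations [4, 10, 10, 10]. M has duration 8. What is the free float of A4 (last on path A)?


ES(A4) = sum of predecessors on chain A = 15
EF(A4) = ES + duration = 15 + 3 = 18
Successor of A4 is M. ES(M) = max(sum(A), sum(B)) = max(18, 34) = 34
Free float = ES(successor) - EF(current) = 34 - 18 = 16

16


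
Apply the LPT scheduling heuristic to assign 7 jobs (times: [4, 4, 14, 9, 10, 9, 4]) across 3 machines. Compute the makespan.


Sort jobs in decreasing order (LPT): [14, 10, 9, 9, 4, 4, 4]
Assign each job to the least loaded machine:
  Machine 1: jobs [14, 4], load = 18
  Machine 2: jobs [10, 4, 4], load = 18
  Machine 3: jobs [9, 9], load = 18
Makespan = max load = 18

18


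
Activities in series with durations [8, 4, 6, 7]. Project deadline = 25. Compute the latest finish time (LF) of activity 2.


LF(activity 2) = deadline - sum of successor durations
Successors: activities 3 through 4 with durations [6, 7]
Sum of successor durations = 13
LF = 25 - 13 = 12

12


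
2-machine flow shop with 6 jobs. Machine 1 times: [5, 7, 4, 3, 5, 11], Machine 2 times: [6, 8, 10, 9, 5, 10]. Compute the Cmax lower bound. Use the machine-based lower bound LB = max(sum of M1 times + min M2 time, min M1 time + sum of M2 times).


LB1 = sum(M1 times) + min(M2 times) = 35 + 5 = 40
LB2 = min(M1 times) + sum(M2 times) = 3 + 48 = 51
Lower bound = max(LB1, LB2) = max(40, 51) = 51

51


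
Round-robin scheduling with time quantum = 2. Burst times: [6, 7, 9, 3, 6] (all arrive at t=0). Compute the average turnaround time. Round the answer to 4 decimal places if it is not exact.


Time quantum = 2
Execution trace:
  J1 runs 2 units, time = 2
  J2 runs 2 units, time = 4
  J3 runs 2 units, time = 6
  J4 runs 2 units, time = 8
  J5 runs 2 units, time = 10
  J1 runs 2 units, time = 12
  J2 runs 2 units, time = 14
  J3 runs 2 units, time = 16
  J4 runs 1 units, time = 17
  J5 runs 2 units, time = 19
  J1 runs 2 units, time = 21
  J2 runs 2 units, time = 23
  J3 runs 2 units, time = 25
  J5 runs 2 units, time = 27
  J2 runs 1 units, time = 28
  J3 runs 2 units, time = 30
  J3 runs 1 units, time = 31
Finish times: [21, 28, 31, 17, 27]
Average turnaround = 124/5 = 24.8

24.8


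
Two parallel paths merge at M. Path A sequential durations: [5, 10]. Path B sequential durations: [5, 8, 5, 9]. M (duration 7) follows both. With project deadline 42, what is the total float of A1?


Forward pass: ES(A1) = sum of predecessors on chain A = 0
EF = ES + duration = 0 + 5 = 5
Backward pass: LF(M) = deadline = 42; LS(M) = 42 - 7 = 35
LF(A1) = LS(M) - sum(successors on chain A) = 35 - 10 = 25
LS = LF - duration = 25 - 5 = 20
Total float = LS - ES = 20 - 0 = 20

20


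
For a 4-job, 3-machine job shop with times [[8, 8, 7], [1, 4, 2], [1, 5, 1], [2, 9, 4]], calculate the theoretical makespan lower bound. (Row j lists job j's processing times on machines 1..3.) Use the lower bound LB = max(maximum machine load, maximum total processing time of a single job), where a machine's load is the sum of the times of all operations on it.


Machine loads:
  Machine 1: 8 + 1 + 1 + 2 = 12
  Machine 2: 8 + 4 + 5 + 9 = 26
  Machine 3: 7 + 2 + 1 + 4 = 14
Max machine load = 26
Job totals:
  Job 1: 23
  Job 2: 7
  Job 3: 7
  Job 4: 15
Max job total = 23
Lower bound = max(26, 23) = 26

26


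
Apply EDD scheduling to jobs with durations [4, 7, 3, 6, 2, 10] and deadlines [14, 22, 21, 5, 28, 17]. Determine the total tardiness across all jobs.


Sort by due date (EDD order): [(6, 5), (4, 14), (10, 17), (3, 21), (7, 22), (2, 28)]
Compute completion times and tardiness:
  Job 1: p=6, d=5, C=6, tardiness=max(0,6-5)=1
  Job 2: p=4, d=14, C=10, tardiness=max(0,10-14)=0
  Job 3: p=10, d=17, C=20, tardiness=max(0,20-17)=3
  Job 4: p=3, d=21, C=23, tardiness=max(0,23-21)=2
  Job 5: p=7, d=22, C=30, tardiness=max(0,30-22)=8
  Job 6: p=2, d=28, C=32, tardiness=max(0,32-28)=4
Total tardiness = 18

18


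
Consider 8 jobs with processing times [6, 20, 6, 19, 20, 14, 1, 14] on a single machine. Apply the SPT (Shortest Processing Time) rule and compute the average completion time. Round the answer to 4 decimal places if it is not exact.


Sort jobs by processing time (SPT order): [1, 6, 6, 14, 14, 19, 20, 20]
Compute completion times sequentially:
  Job 1: processing = 1, completes at 1
  Job 2: processing = 6, completes at 7
  Job 3: processing = 6, completes at 13
  Job 4: processing = 14, completes at 27
  Job 5: processing = 14, completes at 41
  Job 6: processing = 19, completes at 60
  Job 7: processing = 20, completes at 80
  Job 8: processing = 20, completes at 100
Sum of completion times = 329
Average completion time = 329/8 = 41.125

41.125


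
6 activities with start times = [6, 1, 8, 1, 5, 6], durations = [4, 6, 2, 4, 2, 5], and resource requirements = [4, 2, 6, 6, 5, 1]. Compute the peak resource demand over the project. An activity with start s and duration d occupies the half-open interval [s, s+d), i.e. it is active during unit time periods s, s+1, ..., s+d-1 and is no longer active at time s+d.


Each activity i is active on [start_i, start_i + duration_i).
Compute total resource usage per time slot:
  t=0: active resources = [], total = 0
  t=1: active resources = [2, 6], total = 8
  t=2: active resources = [2, 6], total = 8
  t=3: active resources = [2, 6], total = 8
  t=4: active resources = [2, 6], total = 8
  t=5: active resources = [2, 5], total = 7
  t=6: active resources = [4, 2, 5, 1], total = 12
  t=7: active resources = [4, 1], total = 5
  t=8: active resources = [4, 6, 1], total = 11
  t=9: active resources = [4, 6, 1], total = 11
  t=10: active resources = [1], total = 1
Peak resource demand = 12

12


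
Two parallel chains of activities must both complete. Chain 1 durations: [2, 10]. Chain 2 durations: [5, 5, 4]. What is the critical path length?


Path A total = 2 + 10 = 12
Path B total = 5 + 5 + 4 = 14
Critical path = longest path = max(12, 14) = 14

14


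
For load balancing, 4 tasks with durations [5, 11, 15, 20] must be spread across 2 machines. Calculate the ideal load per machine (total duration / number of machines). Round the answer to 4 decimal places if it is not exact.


Total processing time = 5 + 11 + 15 + 20 = 51
Number of machines = 2
Ideal balanced load = 51 / 2 = 25.5

25.5


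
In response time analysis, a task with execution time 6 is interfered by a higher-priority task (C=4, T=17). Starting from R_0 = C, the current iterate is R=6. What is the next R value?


R_next = C + ceil(R_prev / T_hp) * C_hp
ceil(6 / 17) = ceil(0.3529) = 1
Interference = 1 * 4 = 4
R_next = 6 + 4 = 10

10


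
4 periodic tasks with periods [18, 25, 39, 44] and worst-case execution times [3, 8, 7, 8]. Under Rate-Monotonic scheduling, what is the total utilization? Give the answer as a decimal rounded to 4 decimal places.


Compute individual utilizations (exact fractions):
  Task 1: C/T = 3/18 = 1/6 (approx. 0.1667)
  Task 2: C/T = 8/25 (approx. 0.32)
  Task 3: C/T = 7/39 (approx. 0.1795)
  Task 4: C/T = 8/44 = 2/11 (approx. 0.1818)
Total utilization U = 1/6 + 8/25 + 7/39 + 2/11 = 6063/7150
Rounded to 4 decimal places: U = 0.8480
RM (Liu & Layland) bound for 4 tasks = 0.756828; compare with U = 6063/7150 (approx. 0.847972)
bound < U <= 1, so the RM sufficient condition is not met (inconclusive; an exact test such as response-time analysis is needed).

0.8480


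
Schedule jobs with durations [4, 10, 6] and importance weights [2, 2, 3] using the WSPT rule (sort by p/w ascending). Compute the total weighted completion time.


Compute p/w ratios and sort ascending (WSPT): [(4, 2), (6, 3), (10, 2)]
Compute weighted completion times:
  Job (p=4,w=2): C=4, w*C=2*4=8
  Job (p=6,w=3): C=10, w*C=3*10=30
  Job (p=10,w=2): C=20, w*C=2*20=40
Total weighted completion time = 78

78


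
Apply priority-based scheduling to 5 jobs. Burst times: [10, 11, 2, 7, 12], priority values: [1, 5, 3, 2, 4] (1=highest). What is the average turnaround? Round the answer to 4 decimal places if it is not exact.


Sort by priority (ascending = highest first):
Order: [(1, 10), (2, 7), (3, 2), (4, 12), (5, 11)]
Completion times:
  Priority 1, burst=10, C=10
  Priority 2, burst=7, C=17
  Priority 3, burst=2, C=19
  Priority 4, burst=12, C=31
  Priority 5, burst=11, C=42
Average turnaround = 119/5 = 23.8

23.8


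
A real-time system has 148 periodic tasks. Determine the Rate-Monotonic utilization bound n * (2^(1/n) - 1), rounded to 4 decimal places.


Compute 2^(1/148) = 1.0046944113
Subtract 1: 1.0046944113 - 1 = 0.0046944113
Multiply by n: 148 * 0.0046944113 = 0.6947728724
Round to 4 dp: 0.6948

0.6948


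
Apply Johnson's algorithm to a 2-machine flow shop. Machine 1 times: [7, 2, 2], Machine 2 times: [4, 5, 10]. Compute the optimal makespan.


Apply Johnson's rule:
  Group 1 (a <= b): [(2, 2, 5), (3, 2, 10)]
  Group 2 (a > b): [(1, 7, 4)]
Optimal job order: [2, 3, 1]
Schedule:
  Job 2: M1 done at 2, M2 done at 7
  Job 3: M1 done at 4, M2 done at 17
  Job 1: M1 done at 11, M2 done at 21
Makespan = 21

21


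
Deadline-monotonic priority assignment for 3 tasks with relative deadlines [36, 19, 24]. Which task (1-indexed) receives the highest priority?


Sort tasks by relative deadline (ascending):
  Task 2: deadline = 19
  Task 3: deadline = 24
  Task 1: deadline = 36
Priority order (highest first): [2, 3, 1]
Highest priority task = 2

2


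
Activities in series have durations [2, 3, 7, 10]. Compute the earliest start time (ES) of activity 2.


Activity 2 starts after activities 1 through 1 complete.
Predecessor durations: [2]
ES = 2 = 2

2


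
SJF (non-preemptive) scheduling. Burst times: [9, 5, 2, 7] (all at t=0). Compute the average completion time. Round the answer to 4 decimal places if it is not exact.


SJF order (ascending): [2, 5, 7, 9]
Completion times:
  Job 1: burst=2, C=2
  Job 2: burst=5, C=7
  Job 3: burst=7, C=14
  Job 4: burst=9, C=23
Average completion = 46/4 = 11.5

11.5


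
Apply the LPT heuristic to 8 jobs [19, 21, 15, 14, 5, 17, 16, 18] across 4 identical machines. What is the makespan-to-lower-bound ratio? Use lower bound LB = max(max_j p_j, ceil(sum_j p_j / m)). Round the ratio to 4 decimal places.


LPT order: [21, 19, 18, 17, 16, 15, 14, 5]
Machine loads after assignment: [26, 33, 33, 33]
LPT makespan = 33
Lower bound = max(max_job, ceil(total/4)) = max(21, 32) = 32
Ratio = 33 / 32 = 1.0313

1.0313


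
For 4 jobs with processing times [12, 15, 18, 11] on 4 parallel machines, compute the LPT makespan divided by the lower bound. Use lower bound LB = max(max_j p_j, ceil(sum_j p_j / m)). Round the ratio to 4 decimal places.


LPT order: [18, 15, 12, 11]
Machine loads after assignment: [18, 15, 12, 11]
LPT makespan = 18
Lower bound = max(max_job, ceil(total/4)) = max(18, 14) = 18
Ratio = 18 / 18 = 1.0

1.0


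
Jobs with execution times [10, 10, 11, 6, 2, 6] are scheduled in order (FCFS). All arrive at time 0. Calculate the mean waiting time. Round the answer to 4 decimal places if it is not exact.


FCFS order (as given): [10, 10, 11, 6, 2, 6]
Waiting times:
  Job 1: wait = 0
  Job 2: wait = 10
  Job 3: wait = 20
  Job 4: wait = 31
  Job 5: wait = 37
  Job 6: wait = 39
Sum of waiting times = 137
Average waiting time = 137/6 = 22.8333

22.8333


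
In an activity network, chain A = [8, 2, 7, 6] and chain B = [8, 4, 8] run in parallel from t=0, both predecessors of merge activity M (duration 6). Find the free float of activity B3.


ES(B3) = sum of predecessors on chain B = 12
EF(B3) = ES + duration = 12 + 8 = 20
Successor of B3 is M. ES(M) = max(sum(A), sum(B)) = max(23, 20) = 23
Free float = ES(successor) - EF(current) = 23 - 20 = 3

3


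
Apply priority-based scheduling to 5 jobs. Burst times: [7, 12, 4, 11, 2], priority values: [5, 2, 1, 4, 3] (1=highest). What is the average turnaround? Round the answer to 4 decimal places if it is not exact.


Sort by priority (ascending = highest first):
Order: [(1, 4), (2, 12), (3, 2), (4, 11), (5, 7)]
Completion times:
  Priority 1, burst=4, C=4
  Priority 2, burst=12, C=16
  Priority 3, burst=2, C=18
  Priority 4, burst=11, C=29
  Priority 5, burst=7, C=36
Average turnaround = 103/5 = 20.6

20.6


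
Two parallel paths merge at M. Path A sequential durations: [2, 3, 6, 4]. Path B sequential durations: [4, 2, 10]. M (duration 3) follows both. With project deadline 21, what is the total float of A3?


Forward pass: ES(A3) = sum of predecessors on chain A = 5
EF = ES + duration = 5 + 6 = 11
Backward pass: LF(M) = deadline = 21; LS(M) = 21 - 3 = 18
LF(A3) = LS(M) - sum(successors on chain A) = 18 - 4 = 14
LS = LF - duration = 14 - 6 = 8
Total float = LS - ES = 8 - 5 = 3

3


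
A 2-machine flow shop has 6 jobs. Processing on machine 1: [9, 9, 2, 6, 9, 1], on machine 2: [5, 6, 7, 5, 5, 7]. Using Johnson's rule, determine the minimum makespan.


Apply Johnson's rule:
  Group 1 (a <= b): [(6, 1, 7), (3, 2, 7)]
  Group 2 (a > b): [(2, 9, 6), (1, 9, 5), (4, 6, 5), (5, 9, 5)]
Optimal job order: [6, 3, 2, 1, 4, 5]
Schedule:
  Job 6: M1 done at 1, M2 done at 8
  Job 3: M1 done at 3, M2 done at 15
  Job 2: M1 done at 12, M2 done at 21
  Job 1: M1 done at 21, M2 done at 26
  Job 4: M1 done at 27, M2 done at 32
  Job 5: M1 done at 36, M2 done at 41
Makespan = 41

41


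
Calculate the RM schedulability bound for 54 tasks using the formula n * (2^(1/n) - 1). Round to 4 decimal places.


Compute 2^(1/54) = 1.0129187947
Subtract 1: 1.0129187947 - 1 = 0.0129187947
Multiply by n: 54 * 0.0129187947 = 0.6976149138
Round to 4 dp: 0.6976

0.6976


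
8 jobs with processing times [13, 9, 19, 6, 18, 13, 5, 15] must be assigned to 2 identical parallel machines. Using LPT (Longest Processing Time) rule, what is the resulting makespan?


Sort jobs in decreasing order (LPT): [19, 18, 15, 13, 13, 9, 6, 5]
Assign each job to the least loaded machine:
  Machine 1: jobs [19, 13, 13, 5], load = 50
  Machine 2: jobs [18, 15, 9, 6], load = 48
Makespan = max load = 50

50


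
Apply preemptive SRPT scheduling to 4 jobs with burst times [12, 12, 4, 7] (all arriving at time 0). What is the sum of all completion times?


Since all jobs arrive at t=0, SRPT equals SPT ordering.
SPT order: [4, 7, 12, 12]
Completion times:
  Job 1: p=4, C=4
  Job 2: p=7, C=11
  Job 3: p=12, C=23
  Job 4: p=12, C=35
Total completion time = 4 + 11 + 23 + 35 = 73

73


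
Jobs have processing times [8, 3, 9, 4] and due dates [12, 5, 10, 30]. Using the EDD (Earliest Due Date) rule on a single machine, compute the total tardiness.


Sort by due date (EDD order): [(3, 5), (9, 10), (8, 12), (4, 30)]
Compute completion times and tardiness:
  Job 1: p=3, d=5, C=3, tardiness=max(0,3-5)=0
  Job 2: p=9, d=10, C=12, tardiness=max(0,12-10)=2
  Job 3: p=8, d=12, C=20, tardiness=max(0,20-12)=8
  Job 4: p=4, d=30, C=24, tardiness=max(0,24-30)=0
Total tardiness = 10

10


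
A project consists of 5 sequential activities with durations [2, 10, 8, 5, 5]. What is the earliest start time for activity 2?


Activity 2 starts after activities 1 through 1 complete.
Predecessor durations: [2]
ES = 2 = 2

2


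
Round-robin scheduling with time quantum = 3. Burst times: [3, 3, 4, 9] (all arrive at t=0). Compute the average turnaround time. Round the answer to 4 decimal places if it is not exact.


Time quantum = 3
Execution trace:
  J1 runs 3 units, time = 3
  J2 runs 3 units, time = 6
  J3 runs 3 units, time = 9
  J4 runs 3 units, time = 12
  J3 runs 1 units, time = 13
  J4 runs 3 units, time = 16
  J4 runs 3 units, time = 19
Finish times: [3, 6, 13, 19]
Average turnaround = 41/4 = 10.25

10.25


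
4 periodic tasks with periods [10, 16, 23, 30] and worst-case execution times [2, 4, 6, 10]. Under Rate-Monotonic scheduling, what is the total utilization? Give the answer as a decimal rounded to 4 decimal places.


Compute individual utilizations (exact fractions):
  Task 1: C/T = 2/10 = 1/5 (approx. 0.2)
  Task 2: C/T = 4/16 = 1/4 (approx. 0.25)
  Task 3: C/T = 6/23 (approx. 0.2609)
  Task 4: C/T = 10/30 = 1/3 (approx. 0.3333)
Total utilization U = 1/5 + 1/4 + 6/23 + 1/3 = 1441/1380
Rounded to 4 decimal places: U = 1.0442
RM (Liu & Layland) bound for 4 tasks = 0.756828; compare with U = 1441/1380 (approx. 1.044203)
U > 1, so the task set is not schedulable (processor overloaded).

1.0442


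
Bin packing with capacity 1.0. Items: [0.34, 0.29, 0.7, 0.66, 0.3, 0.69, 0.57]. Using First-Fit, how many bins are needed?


Place items sequentially using First-Fit:
  Item 0.34 -> new Bin 1
  Item 0.29 -> Bin 1 (now 0.63)
  Item 0.7 -> new Bin 2
  Item 0.66 -> new Bin 3
  Item 0.3 -> Bin 1 (now 0.93)
  Item 0.69 -> new Bin 4
  Item 0.57 -> new Bin 5
Total bins used = 5

5


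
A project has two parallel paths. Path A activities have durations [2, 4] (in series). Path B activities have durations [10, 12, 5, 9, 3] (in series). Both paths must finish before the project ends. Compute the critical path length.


Path A total = 2 + 4 = 6
Path B total = 10 + 12 + 5 + 9 + 3 = 39
Critical path = longest path = max(6, 39) = 39

39


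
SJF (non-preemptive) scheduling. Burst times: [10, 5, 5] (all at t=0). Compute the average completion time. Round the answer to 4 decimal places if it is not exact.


SJF order (ascending): [5, 5, 10]
Completion times:
  Job 1: burst=5, C=5
  Job 2: burst=5, C=10
  Job 3: burst=10, C=20
Average completion = 35/3 = 11.6667

11.6667


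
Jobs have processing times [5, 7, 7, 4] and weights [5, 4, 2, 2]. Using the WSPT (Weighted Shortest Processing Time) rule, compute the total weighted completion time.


Compute p/w ratios and sort ascending (WSPT): [(5, 5), (7, 4), (4, 2), (7, 2)]
Compute weighted completion times:
  Job (p=5,w=5): C=5, w*C=5*5=25
  Job (p=7,w=4): C=12, w*C=4*12=48
  Job (p=4,w=2): C=16, w*C=2*16=32
  Job (p=7,w=2): C=23, w*C=2*23=46
Total weighted completion time = 151

151


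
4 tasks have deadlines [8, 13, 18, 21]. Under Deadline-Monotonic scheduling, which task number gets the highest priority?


Sort tasks by relative deadline (ascending):
  Task 1: deadline = 8
  Task 2: deadline = 13
  Task 3: deadline = 18
  Task 4: deadline = 21
Priority order (highest first): [1, 2, 3, 4]
Highest priority task = 1

1


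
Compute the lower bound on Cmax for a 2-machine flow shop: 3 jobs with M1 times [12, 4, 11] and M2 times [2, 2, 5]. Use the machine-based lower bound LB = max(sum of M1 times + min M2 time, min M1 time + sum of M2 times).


LB1 = sum(M1 times) + min(M2 times) = 27 + 2 = 29
LB2 = min(M1 times) + sum(M2 times) = 4 + 9 = 13
Lower bound = max(LB1, LB2) = max(29, 13) = 29

29


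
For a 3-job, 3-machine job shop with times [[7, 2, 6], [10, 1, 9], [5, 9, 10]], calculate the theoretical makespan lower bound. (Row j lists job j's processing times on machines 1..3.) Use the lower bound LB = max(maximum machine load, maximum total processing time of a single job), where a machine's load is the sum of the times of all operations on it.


Machine loads:
  Machine 1: 7 + 10 + 5 = 22
  Machine 2: 2 + 1 + 9 = 12
  Machine 3: 6 + 9 + 10 = 25
Max machine load = 25
Job totals:
  Job 1: 15
  Job 2: 20
  Job 3: 24
Max job total = 24
Lower bound = max(25, 24) = 25

25


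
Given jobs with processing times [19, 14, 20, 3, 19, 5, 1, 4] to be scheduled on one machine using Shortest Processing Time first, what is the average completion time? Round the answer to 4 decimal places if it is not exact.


Sort jobs by processing time (SPT order): [1, 3, 4, 5, 14, 19, 19, 20]
Compute completion times sequentially:
  Job 1: processing = 1, completes at 1
  Job 2: processing = 3, completes at 4
  Job 3: processing = 4, completes at 8
  Job 4: processing = 5, completes at 13
  Job 5: processing = 14, completes at 27
  Job 6: processing = 19, completes at 46
  Job 7: processing = 19, completes at 65
  Job 8: processing = 20, completes at 85
Sum of completion times = 249
Average completion time = 249/8 = 31.125

31.125


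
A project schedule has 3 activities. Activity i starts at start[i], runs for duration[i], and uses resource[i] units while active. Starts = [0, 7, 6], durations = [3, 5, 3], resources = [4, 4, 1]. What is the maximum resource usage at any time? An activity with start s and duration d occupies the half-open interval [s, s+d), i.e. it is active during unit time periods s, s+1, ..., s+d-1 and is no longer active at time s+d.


Each activity i is active on [start_i, start_i + duration_i).
Compute total resource usage per time slot:
  t=0: active resources = [4], total = 4
  t=1: active resources = [4], total = 4
  t=2: active resources = [4], total = 4
  t=3: active resources = [], total = 0
  t=4: active resources = [], total = 0
  t=5: active resources = [], total = 0
  t=6: active resources = [1], total = 1
  t=7: active resources = [4, 1], total = 5
  t=8: active resources = [4, 1], total = 5
  t=9: active resources = [4], total = 4
  t=10: active resources = [4], total = 4
  t=11: active resources = [4], total = 4
Peak resource demand = 5

5


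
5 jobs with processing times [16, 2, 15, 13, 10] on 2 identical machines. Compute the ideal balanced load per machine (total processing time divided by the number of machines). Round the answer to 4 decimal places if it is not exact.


Total processing time = 16 + 2 + 15 + 13 + 10 = 56
Number of machines = 2
Ideal balanced load = 56 / 2 = 28.0

28.0


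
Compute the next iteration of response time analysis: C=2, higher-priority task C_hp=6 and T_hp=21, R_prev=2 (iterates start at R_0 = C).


R_next = C + ceil(R_prev / T_hp) * C_hp
ceil(2 / 21) = ceil(0.0952) = 1
Interference = 1 * 6 = 6
R_next = 2 + 6 = 8

8


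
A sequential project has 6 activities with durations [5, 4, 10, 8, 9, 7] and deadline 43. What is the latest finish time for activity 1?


LF(activity 1) = deadline - sum of successor durations
Successors: activities 2 through 6 with durations [4, 10, 8, 9, 7]
Sum of successor durations = 38
LF = 43 - 38 = 5

5


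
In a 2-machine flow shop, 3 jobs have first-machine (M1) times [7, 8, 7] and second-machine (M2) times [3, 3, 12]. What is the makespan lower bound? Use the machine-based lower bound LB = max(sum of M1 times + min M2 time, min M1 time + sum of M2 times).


LB1 = sum(M1 times) + min(M2 times) = 22 + 3 = 25
LB2 = min(M1 times) + sum(M2 times) = 7 + 18 = 25
Lower bound = max(LB1, LB2) = max(25, 25) = 25

25


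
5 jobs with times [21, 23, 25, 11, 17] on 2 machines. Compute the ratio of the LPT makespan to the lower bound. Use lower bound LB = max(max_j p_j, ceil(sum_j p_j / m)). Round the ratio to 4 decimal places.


LPT order: [25, 23, 21, 17, 11]
Machine loads after assignment: [53, 44]
LPT makespan = 53
Lower bound = max(max_job, ceil(total/2)) = max(25, 49) = 49
Ratio = 53 / 49 = 1.0816

1.0816


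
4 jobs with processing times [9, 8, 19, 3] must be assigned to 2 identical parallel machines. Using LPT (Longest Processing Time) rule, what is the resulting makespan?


Sort jobs in decreasing order (LPT): [19, 9, 8, 3]
Assign each job to the least loaded machine:
  Machine 1: jobs [19], load = 19
  Machine 2: jobs [9, 8, 3], load = 20
Makespan = max load = 20

20


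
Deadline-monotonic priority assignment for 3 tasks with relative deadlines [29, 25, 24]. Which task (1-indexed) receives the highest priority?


Sort tasks by relative deadline (ascending):
  Task 3: deadline = 24
  Task 2: deadline = 25
  Task 1: deadline = 29
Priority order (highest first): [3, 2, 1]
Highest priority task = 3

3


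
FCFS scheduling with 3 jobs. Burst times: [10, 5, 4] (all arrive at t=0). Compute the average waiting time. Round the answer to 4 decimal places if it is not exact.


FCFS order (as given): [10, 5, 4]
Waiting times:
  Job 1: wait = 0
  Job 2: wait = 10
  Job 3: wait = 15
Sum of waiting times = 25
Average waiting time = 25/3 = 8.3333

8.3333


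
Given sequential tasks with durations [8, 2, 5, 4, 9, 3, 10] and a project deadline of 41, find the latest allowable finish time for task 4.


LF(activity 4) = deadline - sum of successor durations
Successors: activities 5 through 7 with durations [9, 3, 10]
Sum of successor durations = 22
LF = 41 - 22 = 19

19


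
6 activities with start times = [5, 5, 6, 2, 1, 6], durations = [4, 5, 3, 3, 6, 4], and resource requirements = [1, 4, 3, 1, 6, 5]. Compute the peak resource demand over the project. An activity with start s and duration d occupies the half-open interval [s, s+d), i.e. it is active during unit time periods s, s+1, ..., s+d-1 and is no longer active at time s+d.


Each activity i is active on [start_i, start_i + duration_i).
Compute total resource usage per time slot:
  t=0: active resources = [], total = 0
  t=1: active resources = [6], total = 6
  t=2: active resources = [1, 6], total = 7
  t=3: active resources = [1, 6], total = 7
  t=4: active resources = [1, 6], total = 7
  t=5: active resources = [1, 4, 6], total = 11
  t=6: active resources = [1, 4, 3, 6, 5], total = 19
  t=7: active resources = [1, 4, 3, 5], total = 13
  t=8: active resources = [1, 4, 3, 5], total = 13
  t=9: active resources = [4, 5], total = 9
Peak resource demand = 19

19


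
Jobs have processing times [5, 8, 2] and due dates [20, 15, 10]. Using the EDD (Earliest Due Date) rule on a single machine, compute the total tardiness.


Sort by due date (EDD order): [(2, 10), (8, 15), (5, 20)]
Compute completion times and tardiness:
  Job 1: p=2, d=10, C=2, tardiness=max(0,2-10)=0
  Job 2: p=8, d=15, C=10, tardiness=max(0,10-15)=0
  Job 3: p=5, d=20, C=15, tardiness=max(0,15-20)=0
Total tardiness = 0

0


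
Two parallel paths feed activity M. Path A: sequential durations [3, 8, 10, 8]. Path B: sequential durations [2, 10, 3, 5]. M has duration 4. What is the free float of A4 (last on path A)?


ES(A4) = sum of predecessors on chain A = 21
EF(A4) = ES + duration = 21 + 8 = 29
Successor of A4 is M. ES(M) = max(sum(A), sum(B)) = max(29, 20) = 29
Free float = ES(successor) - EF(current) = 29 - 29 = 0

0


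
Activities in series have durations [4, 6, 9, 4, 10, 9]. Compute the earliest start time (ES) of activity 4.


Activity 4 starts after activities 1 through 3 complete.
Predecessor durations: [4, 6, 9]
ES = 4 + 6 + 9 = 19

19


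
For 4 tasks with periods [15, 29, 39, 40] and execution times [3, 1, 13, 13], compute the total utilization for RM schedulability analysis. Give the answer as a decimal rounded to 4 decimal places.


Compute individual utilizations (exact fractions):
  Task 1: C/T = 3/15 = 1/5 (approx. 0.2)
  Task 2: C/T = 1/29 (approx. 0.0345)
  Task 3: C/T = 13/39 = 1/3 (approx. 0.3333)
  Task 4: C/T = 13/40 (approx. 0.325)
Total utilization U = 1/5 + 1/29 + 1/3 + 13/40 = 3107/3480
Rounded to 4 decimal places: U = 0.8928
RM (Liu & Layland) bound for 4 tasks = 0.756828; compare with U = 3107/3480 (approx. 0.892816)
bound < U <= 1, so the RM sufficient condition is not met (inconclusive; an exact test such as response-time analysis is needed).

0.8928


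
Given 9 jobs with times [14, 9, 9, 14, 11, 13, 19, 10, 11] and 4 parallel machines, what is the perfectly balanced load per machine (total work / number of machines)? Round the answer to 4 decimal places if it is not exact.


Total processing time = 14 + 9 + 9 + 14 + 11 + 13 + 19 + 10 + 11 = 110
Number of machines = 4
Ideal balanced load = 110 / 4 = 27.5

27.5


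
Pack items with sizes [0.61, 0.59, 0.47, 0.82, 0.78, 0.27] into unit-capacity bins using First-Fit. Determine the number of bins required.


Place items sequentially using First-Fit:
  Item 0.61 -> new Bin 1
  Item 0.59 -> new Bin 2
  Item 0.47 -> new Bin 3
  Item 0.82 -> new Bin 4
  Item 0.78 -> new Bin 5
  Item 0.27 -> Bin 1 (now 0.88)
Total bins used = 5

5


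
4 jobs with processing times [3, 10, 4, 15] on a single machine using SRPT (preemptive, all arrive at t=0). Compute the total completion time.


Since all jobs arrive at t=0, SRPT equals SPT ordering.
SPT order: [3, 4, 10, 15]
Completion times:
  Job 1: p=3, C=3
  Job 2: p=4, C=7
  Job 3: p=10, C=17
  Job 4: p=15, C=32
Total completion time = 3 + 7 + 17 + 32 = 59

59


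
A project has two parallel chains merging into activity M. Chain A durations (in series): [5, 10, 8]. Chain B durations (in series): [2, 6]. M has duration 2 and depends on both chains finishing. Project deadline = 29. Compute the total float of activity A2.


Forward pass: ES(A2) = sum of predecessors on chain A = 5
EF = ES + duration = 5 + 10 = 15
Backward pass: LF(M) = deadline = 29; LS(M) = 29 - 2 = 27
LF(A2) = LS(M) - sum(successors on chain A) = 27 - 8 = 19
LS = LF - duration = 19 - 10 = 9
Total float = LS - ES = 9 - 5 = 4

4
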